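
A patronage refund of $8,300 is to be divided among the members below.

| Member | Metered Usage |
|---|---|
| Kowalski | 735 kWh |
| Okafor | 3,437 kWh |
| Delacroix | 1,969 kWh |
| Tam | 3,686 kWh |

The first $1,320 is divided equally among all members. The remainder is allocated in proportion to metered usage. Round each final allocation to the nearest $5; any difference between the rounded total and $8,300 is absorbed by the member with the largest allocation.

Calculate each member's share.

Kowalski: $850 · Okafor: $2,770 · Delacroix: $1,730 · Tam: $2,950

First tranche $1,320 split equally: $330 each.
Remainder $6,980 by metered usage (total 9,827): Kowalski 522.06 → $520; Okafor 2,441.26 → $2,440; Delacroix 1,398.56 → $1,400; Tam 2,618.12 → $2,620.
Totals: Kowalski $330 + $520 = $850; Okafor $330 + $2,440 = $2,770; Delacroix $330 + $1,400 = $1,730; Tam $330 + $2,620 = $2,950.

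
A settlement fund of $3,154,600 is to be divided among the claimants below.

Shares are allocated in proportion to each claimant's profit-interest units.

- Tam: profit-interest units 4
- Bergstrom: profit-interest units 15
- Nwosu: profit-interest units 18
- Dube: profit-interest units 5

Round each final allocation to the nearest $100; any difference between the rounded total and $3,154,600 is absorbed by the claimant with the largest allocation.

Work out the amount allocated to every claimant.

Tam: $300,400 · Bergstrom: $1,126,600 · Nwosu: $1,352,100 · Dube: $375,500

Sum of profit-interest units: 42.
Raw shares: Tam 4/42 × $3,154,600 = 300,438.10; Bergstrom 15/42 × $3,154,600 = 1,126,642.86; Nwosu 18/42 × $3,154,600 = 1,351,971.43; Dube 5/42 × $3,154,600 = 375,547.62.
After rounding ($100): Tam $300,400; Bergstrom $1,126,600; Nwosu $1,352,000; Dube $375,500. Sum = $3,154,500.
Difference $3,154,600 − $3,154,500 = +$100 applied to largest allocation (Nwosu): Nwosu becomes $1,352,100.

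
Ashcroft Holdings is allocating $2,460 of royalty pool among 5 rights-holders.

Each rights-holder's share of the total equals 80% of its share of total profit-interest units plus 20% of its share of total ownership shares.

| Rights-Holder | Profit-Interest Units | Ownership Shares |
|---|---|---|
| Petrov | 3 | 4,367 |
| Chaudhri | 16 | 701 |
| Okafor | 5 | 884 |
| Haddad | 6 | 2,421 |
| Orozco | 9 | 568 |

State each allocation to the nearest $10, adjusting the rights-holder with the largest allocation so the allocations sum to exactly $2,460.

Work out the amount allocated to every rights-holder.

Profit-interest units total 39; ownership shares total 8,941.
Blended shares (80% profit-interest units + 20% ownership shares): Petrov 0.1592; Chaudhri 0.3439; Okafor 0.1223; Haddad 0.1772; Orozco 0.1973.
Pro-rata amounts: Petrov 391.69; Chaudhri 845.96; Okafor 300.95; Haddad 435.99; Orozco 485.41.
After rounding ($10): Petrov $390; Chaudhri $850; Okafor $300; Haddad $440; Orozco $490. Sum = $2,470.
Difference $2,460 − $2,470 = −$10 applied to largest allocation (Chaudhri): Chaudhri becomes $840.

Petrov: $390 | Chaudhri: $840 | Okafor: $300 | Haddad: $440 | Orozco: $490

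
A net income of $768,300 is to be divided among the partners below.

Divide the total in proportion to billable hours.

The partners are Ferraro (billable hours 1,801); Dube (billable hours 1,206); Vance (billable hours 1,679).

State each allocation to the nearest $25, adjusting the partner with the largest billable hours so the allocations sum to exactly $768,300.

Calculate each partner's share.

Ferraro: $295,300 · Dube: $197,725 · Vance: $275,275

Combined billable hours = 1,801 + 1,206 + 1,679 = 4,686.
Proportional shares: Ferraro 295,285.60; Dube 197,731.50; Vance 275,282.91.
At nearest $25: Ferraro $295,275; Dube $197,725; Vance $275,275. Sum = $768,275.
Difference $768,300 − $768,275 = +$25 applied to largest billable hours (Ferraro): Ferraro becomes $295,300.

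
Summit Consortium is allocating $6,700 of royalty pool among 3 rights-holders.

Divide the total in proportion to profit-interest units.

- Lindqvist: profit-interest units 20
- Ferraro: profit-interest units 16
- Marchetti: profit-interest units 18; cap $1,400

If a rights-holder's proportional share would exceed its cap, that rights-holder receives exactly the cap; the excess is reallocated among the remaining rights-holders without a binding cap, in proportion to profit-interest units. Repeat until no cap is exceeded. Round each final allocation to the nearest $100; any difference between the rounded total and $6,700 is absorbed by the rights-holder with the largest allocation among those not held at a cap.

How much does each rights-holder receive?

Lindqvist: $2,900 · Ferraro: $2,400 · Marchetti: $1,400

Total profit-interest units = 54.
Unconstrained shares: Lindqvist 2,481.48; Ferraro 1,985.19; Marchetti 2,233.33.
Held at cap: Marchetti ($1,400); balance $5,300 reallocated over remaining profit-interest units 36.
Remaining shares: Lindqvist 2,944.44 → $2,900; Ferraro 2,355.56 → $2,400.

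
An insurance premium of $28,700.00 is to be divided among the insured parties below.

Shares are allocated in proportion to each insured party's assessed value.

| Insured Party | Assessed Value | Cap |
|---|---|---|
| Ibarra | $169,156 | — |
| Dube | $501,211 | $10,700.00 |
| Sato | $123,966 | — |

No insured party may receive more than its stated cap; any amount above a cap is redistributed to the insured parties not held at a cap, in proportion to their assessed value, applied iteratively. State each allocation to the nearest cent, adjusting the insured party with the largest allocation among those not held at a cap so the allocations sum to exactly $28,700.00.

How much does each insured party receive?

Ibarra: $10,387.51 · Dube: $10,700.00 · Sato: $7,612.49

Assessed value total: 794,333.
Proportional shares (ignoring caps): Ibarra 6,111.7657; Dube 18,109.2259; Sato 4,479.0084.
Capped: Dube ($10,700.00); remaining pool $18,000.00 reallocated over remaining assessed value 293,122.
Redistributed shares: Ibarra 10,387.5110 → $10,387.51; Sato 7,612.4890 → $7,612.49.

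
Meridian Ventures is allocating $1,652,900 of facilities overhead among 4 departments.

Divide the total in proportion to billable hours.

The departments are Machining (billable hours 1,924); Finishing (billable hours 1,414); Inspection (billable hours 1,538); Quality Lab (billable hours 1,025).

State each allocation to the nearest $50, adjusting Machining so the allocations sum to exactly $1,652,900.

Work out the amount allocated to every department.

Machining: $538,950 | Finishing: $396,050 | Inspection: $430,800 | Quality Lab: $287,100

Billable hours total: 5,901.
Raw shares: Machining 1,924/5,901 × $1,652,900 = 538,922.15; Finishing 1,414/5,901 × $1,652,900 = 396,068.56; Inspection 1,538/5,901 × $1,652,900 = 430,801.59; Quality Lab 1,025/5,901 × $1,652,900 = 287,107.69.
At nearest $50: Machining $538,900; Finishing $396,050; Inspection $430,800; Quality Lab $287,100. Sum = $1,652,850.
Difference $1,652,900 − $1,652,850 = +$50 applied to Machining: Machining becomes $538,950.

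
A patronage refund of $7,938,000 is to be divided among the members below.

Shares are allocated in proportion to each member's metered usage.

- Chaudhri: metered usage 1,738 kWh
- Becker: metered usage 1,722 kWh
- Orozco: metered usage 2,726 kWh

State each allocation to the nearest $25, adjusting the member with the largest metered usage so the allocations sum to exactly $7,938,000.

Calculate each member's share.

Chaudhri: $2,230,225; Becker: $2,209,700; Orozco: $3,498,075

Combined metered usage = 6,186.
Raw shares: Chaudhri 1,738/6,186 × $7,938,000 = 2,230,236.66; Becker 1,722/6,186 × $7,938,000 = 2,209,705.14; Orozco 2,726/6,186 × $7,938,000 = 3,498,058.20.
At nearest $25: Chaudhri $2,230,225; Becker $2,209,700; Orozco $3,498,050. Sum = $7,937,975.
Difference $7,938,000 − $7,937,975 = +$25 applied to largest metered usage (Orozco): Orozco becomes $3,498,075.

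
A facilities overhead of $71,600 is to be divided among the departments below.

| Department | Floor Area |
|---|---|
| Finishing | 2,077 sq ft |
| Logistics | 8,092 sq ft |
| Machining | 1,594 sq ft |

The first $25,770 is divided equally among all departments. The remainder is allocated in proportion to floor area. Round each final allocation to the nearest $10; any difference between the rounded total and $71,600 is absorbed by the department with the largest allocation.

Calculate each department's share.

Finishing: $16,680 | Logistics: $40,120 | Machining: $14,800

Equal tier: $25,770 ÷ 3 = $8,590 apiece.
Remainder $45,830 by floor area (total 11,763): Finishing 8,092.23 → $8,090; Logistics 31,527.36 → $31,530; Machining 6,210.41 → $6,210.
Totals: Finishing $8,590 + $8,090 = $16,680; Logistics $8,590 + $31,530 = $40,120; Machining $8,590 + $6,210 = $14,800.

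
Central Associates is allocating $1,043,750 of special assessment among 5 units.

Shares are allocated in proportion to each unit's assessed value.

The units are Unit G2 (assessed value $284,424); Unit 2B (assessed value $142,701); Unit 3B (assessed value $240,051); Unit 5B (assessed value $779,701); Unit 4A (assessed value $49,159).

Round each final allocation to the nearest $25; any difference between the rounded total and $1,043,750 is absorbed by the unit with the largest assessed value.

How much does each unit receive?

Unit G2: $198,425 | Unit 2B: $99,550 | Unit 3B: $167,475 | Unit 5B: $544,000 | Unit 4A: $34,300

Assessed value total: 1,496,036.
Proportional shares: Unit G2 284,424/1,496,036 × $1,043,750 = 198,436.10; Unit 2B 142,701/1,496,036 × $1,043,750 = 99,559.21; Unit 3B 240,051/1,496,036 × $1,043,750 = 167,478.08; Unit 5B 779,701/1,496,036 × $1,043,750 = 543,979.50; Unit 4A 49,159/1,496,036 × $1,043,750 = 34,297.11.
At nearest $25: Unit G2 $198,425; Unit 2B $99,550; Unit 3B $167,475; Unit 5B $543,975; Unit 4A $34,300. Sum = $1,043,725.
Difference $1,043,750 − $1,043,725 = +$25 applied to largest assessed value (Unit 5B): Unit 5B becomes $544,000.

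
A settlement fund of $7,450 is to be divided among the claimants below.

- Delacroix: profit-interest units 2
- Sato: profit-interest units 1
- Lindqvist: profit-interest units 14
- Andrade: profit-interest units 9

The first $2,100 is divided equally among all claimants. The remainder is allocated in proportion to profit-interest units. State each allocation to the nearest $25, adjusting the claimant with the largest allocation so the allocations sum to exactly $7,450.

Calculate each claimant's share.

First tranche $2,100 split equally: $525 each.
Remainder $5,350 by profit-interest units (total 26): Delacroix 411.54 → $400; Sato 205.77 → $200; Lindqvist 2,880.77 → $2,875; Andrade 1,851.92 → $1,850.
Rounding difference +$25 on remainder applied to Lindqvist.
Totals: Delacroix $525 + $400 = $925; Sato $525 + $200 = $725; Lindqvist $525 + $2,900 = $3,425; Andrade $525 + $1,850 = $2,375.

Delacroix: $925 · Sato: $725 · Lindqvist: $3,425 · Andrade: $2,375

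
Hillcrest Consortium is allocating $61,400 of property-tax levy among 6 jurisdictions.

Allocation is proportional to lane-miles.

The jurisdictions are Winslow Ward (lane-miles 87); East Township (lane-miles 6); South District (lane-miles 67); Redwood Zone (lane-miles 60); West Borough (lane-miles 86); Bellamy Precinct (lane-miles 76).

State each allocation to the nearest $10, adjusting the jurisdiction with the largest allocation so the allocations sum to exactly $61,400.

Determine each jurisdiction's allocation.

Winslow Ward: $13,990; East Township: $960; South District: $10,770; Redwood Zone: $9,640; West Borough: $13,820; Bellamy Precinct: $12,220

Sum of lane-miles: 382.
Raw shares: Winslow Ward 87/382 × $61,400 = 13,983.77; East Township 6/382 × $61,400 = 964.40; South District 67/382 × $61,400 = 10,769.11; Redwood Zone 60/382 × $61,400 = 9,643.98; West Borough 86/382 × $61,400 = 13,823.04; Bellamy Precinct 76/382 × $61,400 = 12,215.71.
Rounded to nearest $10: Winslow Ward $13,980; East Township $960; South District $10,770; Redwood Zone $9,640; West Borough $13,820; Bellamy Precinct $12,220. Sum = $61,390.
Difference $61,400 − $61,390 = +$10 applied to largest allocation (Winslow Ward): Winslow Ward becomes $13,990.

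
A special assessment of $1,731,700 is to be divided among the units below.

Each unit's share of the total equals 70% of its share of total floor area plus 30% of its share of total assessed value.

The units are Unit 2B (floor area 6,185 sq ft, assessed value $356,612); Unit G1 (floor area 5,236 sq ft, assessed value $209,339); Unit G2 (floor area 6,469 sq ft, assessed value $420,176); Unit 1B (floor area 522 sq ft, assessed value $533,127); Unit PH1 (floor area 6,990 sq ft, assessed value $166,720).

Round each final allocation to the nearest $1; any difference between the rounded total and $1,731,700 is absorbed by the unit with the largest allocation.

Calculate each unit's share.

Floor area total 25,402; assessed value total 1,685,974.
Combined weights (70% floor area + 30% assessed value): Unit 2B 0.2339; Unit G1 0.1815; Unit G2 0.2530; Unit 1B 0.1092; Unit PH1 0.2223.
Raw shares: Unit 2B 405,034.94; Unit G1 314,368.24; Unit G2 438,173.88; Unit 1B 189,185.82; Unit PH1 384,937.11.
At nearest $1: Unit 2B $405,035; Unit G1 $314,368; Unit G2 $438,174; Unit 1B $189,186; Unit PH1 $384,937. Sum = $1,731,700.
No rounding difference to absorb.

Unit 2B: $405,035 · Unit G1: $314,368 · Unit G2: $438,174 · Unit 1B: $189,186 · Unit PH1: $384,937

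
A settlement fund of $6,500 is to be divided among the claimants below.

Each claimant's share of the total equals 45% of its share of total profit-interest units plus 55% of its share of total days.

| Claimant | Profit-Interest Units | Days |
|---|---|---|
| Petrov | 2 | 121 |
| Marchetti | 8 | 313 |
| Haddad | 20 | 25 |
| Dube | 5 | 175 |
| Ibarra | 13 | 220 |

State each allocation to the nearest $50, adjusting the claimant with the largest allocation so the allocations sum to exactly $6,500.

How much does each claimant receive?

Totals — profit-interest units 48, days 854.
Composite weights (45% profit-interest units + 55% days): Petrov 0.0967; Marchetti 0.2766; Haddad 0.2036; Dube 0.1596; Ibarra 0.2636.
Proportional shares: Petrov 628.40; Marchetti 1,797.78; Haddad 1,323.40; Dube 1,037.27; Ibarra 1,713.15.
Rounded to nearest $50: Petrov $650; Marchetti $1,800; Haddad $1,300; Dube $1,050; Ibarra $1,700. Sum = $6,500.
Rounded total matches; no reconciliation needed.

Petrov: $650 · Marchetti: $1,800 · Haddad: $1,300 · Dube: $1,050 · Ibarra: $1,700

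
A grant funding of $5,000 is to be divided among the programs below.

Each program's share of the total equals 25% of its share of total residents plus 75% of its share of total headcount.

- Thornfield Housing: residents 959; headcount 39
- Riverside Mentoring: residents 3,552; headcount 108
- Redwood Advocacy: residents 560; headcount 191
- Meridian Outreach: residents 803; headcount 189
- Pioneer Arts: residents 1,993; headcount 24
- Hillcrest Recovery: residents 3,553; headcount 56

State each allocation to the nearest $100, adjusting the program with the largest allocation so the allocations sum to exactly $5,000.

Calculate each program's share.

Residents total 11,420; headcount total 607.
Blended shares (25% residents + 75% headcount): Thornfield Housing 0.0692; Riverside Mentoring 0.2112; Redwood Advocacy 0.2483; Meridian Outreach 0.2511; Pioneer Arts 0.0733; Hillcrest Recovery 0.1470.
Unrounded shares: Thornfield Housing 345.91; Riverside Mentoring 1,056.01; Redwood Advocacy 1,241.28; Meridian Outreach 1,255.52; Pioneer Arts 366.42; Hillcrest Recovery 734.86.
After rounding ($100): Thornfield Housing $300; Riverside Mentoring $1,100; Redwood Advocacy $1,200; Meridian Outreach $1,300; Pioneer Arts $400; Hillcrest Recovery $700. Sum = $5,000.
Rounded total matches; no reconciliation needed.

Thornfield Housing: $300 | Riverside Mentoring: $1,100 | Redwood Advocacy: $1,200 | Meridian Outreach: $1,300 | Pioneer Arts: $400 | Hillcrest Recovery: $700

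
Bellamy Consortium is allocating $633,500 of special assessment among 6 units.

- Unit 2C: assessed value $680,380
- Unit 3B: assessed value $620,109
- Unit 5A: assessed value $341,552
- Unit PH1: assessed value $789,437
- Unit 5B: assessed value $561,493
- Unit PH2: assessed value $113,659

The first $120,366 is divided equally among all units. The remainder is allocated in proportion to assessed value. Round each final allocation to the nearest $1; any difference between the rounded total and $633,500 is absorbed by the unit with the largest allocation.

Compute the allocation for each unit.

Unit 2C: $132,442 | Unit 3B: $122,487 | Unit 5A: $76,476 | Unit PH1: $150,456 | Unit 5B: $112,805 | Unit PH2: $38,834

First tranche $120,366 split equally: $20,061 each.
Remainder $513,134 by assessed value (total 3,106,630): Unit 2C 112,380.98 → $112,381; Unit 3B 102,425.78 → $102,426; Unit 5A 56,415.45 → $56,415; Unit PH1 130,394.34 → $130,394; Unit 5B 92,743.95 → $92,744; Unit PH2 18,773.49 → $18,773.
Rounding difference +$1 on remainder applied to Unit PH1.
Totals: Unit 2C $20,061 + $112,381 = $132,442; Unit 3B $20,061 + $102,426 = $122,487; Unit 5A $20,061 + $56,415 = $76,476; Unit PH1 $20,061 + $130,395 = $150,456; Unit 5B $20,061 + $92,744 = $112,805; Unit PH2 $20,061 + $18,773 = $38,834.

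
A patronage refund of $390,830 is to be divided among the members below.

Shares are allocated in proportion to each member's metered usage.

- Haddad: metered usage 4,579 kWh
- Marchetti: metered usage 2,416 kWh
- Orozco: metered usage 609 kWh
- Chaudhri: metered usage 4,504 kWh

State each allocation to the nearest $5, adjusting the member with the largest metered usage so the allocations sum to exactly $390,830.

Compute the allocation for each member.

Total metered usage = 12,108.
Pro-rata amounts: Haddad 4,579/12,108 × $390,830 = 147,803.98; Marchetti 2,416/12,108 × $390,830 = 77,985.24; Orozco 609/12,108 × $390,830 = 19,657.70; Chaudhri 4,504/12,108 × $390,830 = 145,383.08.
At nearest $5: Haddad $147,805; Marchetti $77,985; Orozco $19,660; Chaudhri $145,385. Sum = $390,835.
Difference $390,830 − $390,835 = −$5 applied to largest metered usage (Haddad): Haddad becomes $147,800.

Haddad: $147,800 · Marchetti: $77,985 · Orozco: $19,660 · Chaudhri: $145,385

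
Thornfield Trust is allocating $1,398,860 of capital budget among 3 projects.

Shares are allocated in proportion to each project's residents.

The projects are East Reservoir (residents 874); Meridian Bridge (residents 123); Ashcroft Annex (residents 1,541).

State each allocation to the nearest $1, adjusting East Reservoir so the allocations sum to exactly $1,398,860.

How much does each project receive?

Combined residents = 2,538.
Pro-rata amounts: East Reservoir 874/2,538 × $1,398,860 = 481,719.32; Meridian Bridge 123/2,538 × $1,398,860 = 67,793.45; Ashcroft Annex 1,541/2,538 × $1,398,860 = 849,347.23.
At nearest $1: East Reservoir $481,719; Meridian Bridge $67,793; Ashcroft Annex $849,347. Sum = $1,398,859.
Difference $1,398,860 − $1,398,859 = +$1 applied to East Reservoir: East Reservoir becomes $481,720.

East Reservoir: $481,720 | Meridian Bridge: $67,793 | Ashcroft Annex: $849,347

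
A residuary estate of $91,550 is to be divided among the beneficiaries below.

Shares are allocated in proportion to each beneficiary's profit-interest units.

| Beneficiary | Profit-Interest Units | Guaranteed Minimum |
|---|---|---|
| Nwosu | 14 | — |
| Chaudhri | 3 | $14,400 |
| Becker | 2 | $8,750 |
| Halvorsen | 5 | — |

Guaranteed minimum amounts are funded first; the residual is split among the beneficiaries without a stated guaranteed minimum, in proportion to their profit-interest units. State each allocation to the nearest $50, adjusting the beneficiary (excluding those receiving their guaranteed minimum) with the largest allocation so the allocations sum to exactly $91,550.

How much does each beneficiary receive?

Nwosu: $50,400; Chaudhri: $14,400; Becker: $8,750; Halvorsen: $18,000

Fund the minimums — Chaudhri $14,400; Becker $8,750. Balance $68,400.
Balance split over remaining profit-interest units 19: Nwosu 50,400.00 → $50,400; Halvorsen 18,000.00 → $18,000.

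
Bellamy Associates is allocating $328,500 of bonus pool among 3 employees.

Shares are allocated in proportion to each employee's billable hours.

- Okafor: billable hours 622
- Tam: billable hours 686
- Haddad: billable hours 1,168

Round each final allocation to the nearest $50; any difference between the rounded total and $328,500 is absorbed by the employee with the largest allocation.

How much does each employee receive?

Okafor: $82,500; Tam: $91,000; Haddad: $155,000

Total billable hours = 2,476.
Pro-rata amounts: Okafor 622/2,476 × $328,500 = 82,523.02; Tam 686/2,476 × $328,500 = 91,014.14; Haddad 1,168/2,476 × $328,500 = 154,962.84.
Rounded to nearest $50: Okafor $82,500; Tam $91,000; Haddad $154,950. Sum = $328,450.
Difference $328,500 − $328,450 = +$50 applied to largest allocation (Haddad): Haddad becomes $155,000.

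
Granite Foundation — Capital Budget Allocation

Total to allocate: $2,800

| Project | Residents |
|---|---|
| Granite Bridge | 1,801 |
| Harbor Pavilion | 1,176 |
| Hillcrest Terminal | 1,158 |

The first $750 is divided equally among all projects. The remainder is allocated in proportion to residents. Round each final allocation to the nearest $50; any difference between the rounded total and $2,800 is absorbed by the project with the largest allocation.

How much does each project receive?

Equal tier: $750 ÷ 3 = $250 apiece.
Remainder $2,050 by residents (total 4,135): Granite Bridge 892.88 → $900; Harbor Pavilion 583.02 → $600; Hillcrest Terminal 574.10 → $550.
Totals: Granite Bridge $250 + $900 = $1,150; Harbor Pavilion $250 + $600 = $850; Hillcrest Terminal $250 + $550 = $800.

Granite Bridge: $1,150 | Harbor Pavilion: $850 | Hillcrest Terminal: $800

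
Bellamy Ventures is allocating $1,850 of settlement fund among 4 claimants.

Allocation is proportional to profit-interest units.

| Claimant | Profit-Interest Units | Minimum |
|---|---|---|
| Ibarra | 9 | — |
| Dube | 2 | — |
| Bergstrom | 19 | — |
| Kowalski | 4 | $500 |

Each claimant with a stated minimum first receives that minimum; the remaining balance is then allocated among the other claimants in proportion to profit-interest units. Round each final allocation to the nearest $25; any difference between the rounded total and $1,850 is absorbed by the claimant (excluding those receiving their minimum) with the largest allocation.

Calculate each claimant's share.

Ibarra: $400 | Dube: $100 | Bergstrom: $850 | Kowalski: $500

Minimums first: Kowalski $500. Balance $1,350.
Balance split over remaining profit-interest units 30: Ibarra 405.00 → $400; Dube 90.00 → $100; Bergstrom 855.00 → $850.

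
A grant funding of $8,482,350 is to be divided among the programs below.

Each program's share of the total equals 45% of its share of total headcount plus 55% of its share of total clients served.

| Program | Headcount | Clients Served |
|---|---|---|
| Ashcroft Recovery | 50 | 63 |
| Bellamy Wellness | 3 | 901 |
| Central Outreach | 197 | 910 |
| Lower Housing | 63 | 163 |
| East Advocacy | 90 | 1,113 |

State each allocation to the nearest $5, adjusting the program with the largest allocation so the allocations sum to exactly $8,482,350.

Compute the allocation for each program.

Headcount total 403; clients served total 3,150.
Blended shares (45% headcount + 55% clients served): Ashcroft Recovery 0.0668; Bellamy Wellness 0.1607; Central Outreach 0.3789; Lower Housing 0.0988; East Advocacy 0.2948.
Unrounded shares: Ashcroft Recovery 566,886.18; Bellamy Wellness 1,362,836.58; Central Outreach 3,213,657.69; Lower Housing 838,121.60; East Advocacy 2,500,847.95.
Rounded to nearest $5: Ashcroft Recovery $566,885; Bellamy Wellness $1,362,835; Central Outreach $3,213,660; Lower Housing $838,120; East Advocacy $2,500,850. Sum = $8,482,350.
Rounded total matches; no reconciliation needed.

Ashcroft Recovery: $566,885; Bellamy Wellness: $1,362,835; Central Outreach: $3,213,660; Lower Housing: $838,120; East Advocacy: $2,500,850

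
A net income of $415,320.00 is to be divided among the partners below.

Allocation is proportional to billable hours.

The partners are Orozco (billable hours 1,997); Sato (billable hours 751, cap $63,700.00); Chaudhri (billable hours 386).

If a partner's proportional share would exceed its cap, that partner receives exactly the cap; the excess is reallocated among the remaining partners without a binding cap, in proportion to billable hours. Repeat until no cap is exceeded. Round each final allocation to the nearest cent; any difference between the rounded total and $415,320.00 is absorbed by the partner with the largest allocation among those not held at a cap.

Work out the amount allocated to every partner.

Orozco: $294,664.35 | Sato: $63,700.00 | Chaudhri: $56,955.65

Sum of billable hours: 3,134.
Proportional shares (ignoring caps): Orozco 264,643.9183; Sato 99,523.0759; Chaudhri 51,153.0057.
Held at cap: Sato ($63,700.00); residual $351,620.00 reallocated over remaining billable hours 2,383.
Remaining shares: Orozco 294,664.3475 → $294,664.35; Chaudhri 56,955.6525 → $56,955.65.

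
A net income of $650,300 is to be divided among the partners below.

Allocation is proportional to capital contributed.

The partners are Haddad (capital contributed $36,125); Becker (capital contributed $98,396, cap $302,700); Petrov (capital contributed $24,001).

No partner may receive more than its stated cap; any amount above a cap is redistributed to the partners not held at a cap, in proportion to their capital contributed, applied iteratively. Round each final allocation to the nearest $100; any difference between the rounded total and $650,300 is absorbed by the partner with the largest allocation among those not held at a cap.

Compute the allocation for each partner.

Capital contributed total: 158,522.
Unconstrained shares: Haddad 148,194.49; Becker 403,646.93; Petrov 98,458.58.
Held at cap: Becker ($302,700); residual $347,600 reallocated over remaining capital contributed 60,126.
Shares after redistribution: Haddad 208,845.59 → $208,800; Petrov 138,754.41 → $138,800.

Haddad: $208,800 | Becker: $302,700 | Petrov: $138,800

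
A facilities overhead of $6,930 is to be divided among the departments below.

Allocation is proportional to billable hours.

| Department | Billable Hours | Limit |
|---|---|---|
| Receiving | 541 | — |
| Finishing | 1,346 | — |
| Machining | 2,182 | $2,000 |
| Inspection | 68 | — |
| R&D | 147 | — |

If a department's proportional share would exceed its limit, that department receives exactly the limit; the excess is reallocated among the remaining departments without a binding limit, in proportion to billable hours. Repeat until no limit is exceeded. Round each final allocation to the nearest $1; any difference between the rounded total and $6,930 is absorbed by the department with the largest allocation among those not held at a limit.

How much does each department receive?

Combined billable hours = 4,284.
Proportional shares (ignoring caps): Receiving 875.15; Finishing 2,177.35; Machining 3,529.71; Inspection 110.00; R&D 237.79.
Capped: Machining ($2,000); balance $4,930 reallocated over remaining billable hours 2,102.
Remaining shares: Receiving 1,268.85 → $1,269; Finishing 3,156.89 → $3,157; Inspection 159.49 → $159; R&D 344.77 → $345.

Receiving: $1,269 | Finishing: $3,157 | Machining: $2,000 | Inspection: $159 | R&D: $345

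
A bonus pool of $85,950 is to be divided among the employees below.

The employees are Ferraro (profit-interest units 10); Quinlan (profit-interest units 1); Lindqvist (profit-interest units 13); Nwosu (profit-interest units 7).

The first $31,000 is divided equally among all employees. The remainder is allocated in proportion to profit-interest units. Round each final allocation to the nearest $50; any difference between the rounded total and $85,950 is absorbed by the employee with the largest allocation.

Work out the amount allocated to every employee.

Ferraro: $25,500 | Quinlan: $9,500 | Lindqvist: $30,800 | Nwosu: $20,150

First tranche $31,000 split equally: $7,750 each.
Remainder $54,950 by profit-interest units (total 31): Ferraro 17,725.81 → $17,750; Quinlan 1,772.58 → $1,750; Lindqvist 23,043.55 → $23,050; Nwosu 12,408.06 → $12,400.
Totals: Ferraro $7,750 + $17,750 = $25,500; Quinlan $7,750 + $1,750 = $9,500; Lindqvist $7,750 + $23,050 = $30,800; Nwosu $7,750 + $12,400 = $20,150.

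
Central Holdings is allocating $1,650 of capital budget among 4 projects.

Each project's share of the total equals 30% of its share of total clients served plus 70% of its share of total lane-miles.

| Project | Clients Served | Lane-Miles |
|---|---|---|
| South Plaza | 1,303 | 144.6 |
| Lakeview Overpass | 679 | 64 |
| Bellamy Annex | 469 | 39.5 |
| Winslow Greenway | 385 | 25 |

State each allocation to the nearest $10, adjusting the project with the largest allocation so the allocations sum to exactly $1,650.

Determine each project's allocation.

Clients served total 2,836; lane-miles total 273.1.
Blended shares (30% clients served + 70% lane-miles): South Plaza 0.5085; Lakeview Overpass 0.2359; Bellamy Annex 0.1509; Winslow Greenway 0.1048.
Raw shares: South Plaza 838.97; Lakeview Overpass 389.18; Bellamy Annex 248.91; Winslow Greenway 172.93.
At nearest $10: South Plaza $840; Lakeview Overpass $390; Bellamy Annex $250; Winslow Greenway $170. Sum = $1,650.
Sum already equals the total — no adjustment.

South Plaza: $840 | Lakeview Overpass: $390 | Bellamy Annex: $250 | Winslow Greenway: $170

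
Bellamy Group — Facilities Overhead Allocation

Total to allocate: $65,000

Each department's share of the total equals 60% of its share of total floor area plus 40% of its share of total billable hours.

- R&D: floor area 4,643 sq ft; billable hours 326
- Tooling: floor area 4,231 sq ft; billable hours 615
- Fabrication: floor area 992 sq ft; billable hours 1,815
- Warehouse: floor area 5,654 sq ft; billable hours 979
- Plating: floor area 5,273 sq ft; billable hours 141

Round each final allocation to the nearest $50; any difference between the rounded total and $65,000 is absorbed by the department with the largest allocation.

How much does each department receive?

R&D: $10,900 · Tooling: $12,050 · Fabrication: $14,050 · Warehouse: $17,150 · Plating: $10,850

Totals — floor area 20,793, billable hours 3,876.
Combined weights (60% floor area + 40% billable hours): R&D 0.1676; Tooling 0.1856; Fabrication 0.2159; Warehouse 0.2642; Plating 0.1667.
Raw shares: R&D 10,895.35; Tooling 12,061.18; Fabrication 14,035.55; Warehouse 17,171.90; Plating 10,836.02.
After rounding ($50): R&D $10,900; Tooling $12,050; Fabrication $14,050; Warehouse $17,150; Plating $10,850. Sum = $65,000.
Sum already equals the total — no adjustment.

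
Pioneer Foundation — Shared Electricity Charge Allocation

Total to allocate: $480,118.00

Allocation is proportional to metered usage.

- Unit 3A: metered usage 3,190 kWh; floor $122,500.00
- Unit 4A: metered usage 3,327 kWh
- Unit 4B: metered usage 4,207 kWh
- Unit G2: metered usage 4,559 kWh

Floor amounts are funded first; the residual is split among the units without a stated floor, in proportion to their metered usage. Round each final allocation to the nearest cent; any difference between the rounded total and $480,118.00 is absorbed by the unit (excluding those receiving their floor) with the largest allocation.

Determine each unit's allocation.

Guaranteed amounts: Unit 3A $122,500.00. Balance $357,618.00.
Balance split over remaining metered usage 12,093: Unit 4A 98,387.0905 → $98,387.09; Unit 4B 124,410.7274 → $124,410.73; Unit G2 134,820.1821 → $134,820.18.

Unit 3A: $122,500.00; Unit 4A: $98,387.09; Unit 4B: $124,410.73; Unit G2: $134,820.18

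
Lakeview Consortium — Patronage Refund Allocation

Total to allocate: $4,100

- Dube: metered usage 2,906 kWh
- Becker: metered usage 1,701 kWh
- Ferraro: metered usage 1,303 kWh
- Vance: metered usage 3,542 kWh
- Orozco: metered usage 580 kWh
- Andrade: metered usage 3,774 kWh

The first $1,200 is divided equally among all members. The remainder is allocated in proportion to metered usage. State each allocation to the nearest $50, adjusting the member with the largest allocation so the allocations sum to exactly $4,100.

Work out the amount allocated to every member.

Dube: $800 · Becker: $550 · Ferraro: $450 · Vance: $950 · Orozco: $300 · Andrade: $1,050

First tranche $1,200 split equally: $200 each.
Remainder $2,900 by metered usage (total 13,806): Dube 610.42 → $600; Becker 357.30 → $350; Ferraro 273.70 → $250; Vance 744.01 → $750; Orozco 121.83 → $100; Andrade 792.74 → $800.
Rounding difference +$50 on remainder applied to Andrade.
Totals: Dube $200 + $600 = $800; Becker $200 + $350 = $550; Ferraro $200 + $250 = $450; Vance $200 + $750 = $950; Orozco $200 + $100 = $300; Andrade $200 + $850 = $1,050.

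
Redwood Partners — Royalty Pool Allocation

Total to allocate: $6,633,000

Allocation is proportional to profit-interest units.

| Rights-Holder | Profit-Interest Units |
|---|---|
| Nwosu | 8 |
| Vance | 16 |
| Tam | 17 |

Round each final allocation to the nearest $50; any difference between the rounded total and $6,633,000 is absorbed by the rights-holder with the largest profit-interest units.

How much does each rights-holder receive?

Nwosu: $1,294,250; Vance: $2,588,500; Tam: $2,750,250

Profit-interest units total: 8 + 16 + 17 = 41.
Raw shares: Nwosu 1,294,243.90; Vance 2,588,487.80; Tam 2,750,268.29.
After rounding ($50): Nwosu $1,294,250; Vance $2,588,500; Tam $2,750,250. Sum = $6,633,000.
Rounded total matches; no reconciliation needed.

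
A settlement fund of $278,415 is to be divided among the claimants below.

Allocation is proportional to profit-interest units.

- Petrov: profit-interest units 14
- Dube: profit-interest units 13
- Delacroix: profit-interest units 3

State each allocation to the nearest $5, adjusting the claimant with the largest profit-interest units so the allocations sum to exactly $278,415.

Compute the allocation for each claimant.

Petrov: $129,930 | Dube: $120,645 | Delacroix: $27,840

Combined profit-interest units = 30.
Pro-rata amounts: Petrov 14/30 × $278,415 = 129,927.00; Dube 13/30 × $278,415 = 120,646.50; Delacroix 3/30 × $278,415 = 27,841.50.
At nearest $5: Petrov $129,925; Dube $120,645; Delacroix $27,840. Sum = $278,410.
Difference $278,415 − $278,410 = +$5 applied to largest profit-interest units (Petrov): Petrov becomes $129,930.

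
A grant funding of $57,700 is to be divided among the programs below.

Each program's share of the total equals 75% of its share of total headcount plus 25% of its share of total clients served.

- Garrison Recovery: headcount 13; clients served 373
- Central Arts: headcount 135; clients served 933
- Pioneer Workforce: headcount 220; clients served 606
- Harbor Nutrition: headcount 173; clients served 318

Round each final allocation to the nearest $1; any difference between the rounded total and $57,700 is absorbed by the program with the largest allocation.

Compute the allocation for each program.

Garrison Recovery: $3,453; Central Arts: $16,834; Pioneer Workforce: $21,518; Harbor Nutrition: $15,895

Headcount total 541; clients served total 2,230.
Blended shares (75% headcount + 25% clients served): Garrison Recovery 0.0598; Central Arts 0.2917; Pioneer Workforce 0.3729; Harbor Nutrition 0.2755.
Pro-rata amounts: Garrison Recovery 3,452.67; Central Arts 16,833.97; Pioneer Workforce 21,517.94; Harbor Nutrition 15,895.42.
After rounding ($1): Garrison Recovery $3,453; Central Arts $16,834; Pioneer Workforce $21,518; Harbor Nutrition $15,895. Sum = $57,700.
Sum already equals the total — no adjustment.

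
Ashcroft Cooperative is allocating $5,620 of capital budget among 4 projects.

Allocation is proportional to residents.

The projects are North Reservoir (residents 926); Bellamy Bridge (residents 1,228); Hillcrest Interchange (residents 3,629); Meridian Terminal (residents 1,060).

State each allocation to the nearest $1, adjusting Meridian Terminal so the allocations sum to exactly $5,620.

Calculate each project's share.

Residents total: 6,843.
Pro-rata amounts: North Reservoir 926/6,843 × $5,620 = 760.503; Bellamy Bridge 1,228/6,843 × $5,620 = 1,008.53; Hillcrest Interchange 3,629/6,843 × $5,620 = 2,980.42; Meridian Terminal 1,060/6,843 × $5,620 = 870.55.
Rounded to nearest $1: North Reservoir $761; Bellamy Bridge $1,009; Hillcrest Interchange $2,980; Meridian Terminal $871. Sum = $5,621.
Difference $5,620 − $5,621 = −$1 applied to Meridian Terminal: Meridian Terminal becomes $870.

North Reservoir: $761; Bellamy Bridge: $1,009; Hillcrest Interchange: $2,980; Meridian Terminal: $870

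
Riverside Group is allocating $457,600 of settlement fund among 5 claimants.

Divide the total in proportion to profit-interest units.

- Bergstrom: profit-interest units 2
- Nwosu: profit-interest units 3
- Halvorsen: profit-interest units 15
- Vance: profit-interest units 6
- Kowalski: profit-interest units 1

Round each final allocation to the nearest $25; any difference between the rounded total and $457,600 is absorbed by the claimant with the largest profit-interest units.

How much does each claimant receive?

Combined profit-interest units = 27.
Raw shares: Bergstrom 2/27 × $457,600 = 33,896.30; Nwosu 3/27 × $457,600 = 50,844.44; Halvorsen 15/27 × $457,600 = 254,222.22; Vance 6/27 × $457,600 = 101,688.89; Kowalski 1/27 × $457,600 = 16,948.15.
At nearest $25: Bergstrom $33,900; Nwosu $50,850; Halvorsen $254,225; Vance $101,700; Kowalski $16,950. Sum = $457,625.
Difference $457,600 − $457,625 = −$25 applied to largest profit-interest units (Halvorsen): Halvorsen becomes $254,200.

Bergstrom: $33,900; Nwosu: $50,850; Halvorsen: $254,200; Vance: $101,700; Kowalski: $16,950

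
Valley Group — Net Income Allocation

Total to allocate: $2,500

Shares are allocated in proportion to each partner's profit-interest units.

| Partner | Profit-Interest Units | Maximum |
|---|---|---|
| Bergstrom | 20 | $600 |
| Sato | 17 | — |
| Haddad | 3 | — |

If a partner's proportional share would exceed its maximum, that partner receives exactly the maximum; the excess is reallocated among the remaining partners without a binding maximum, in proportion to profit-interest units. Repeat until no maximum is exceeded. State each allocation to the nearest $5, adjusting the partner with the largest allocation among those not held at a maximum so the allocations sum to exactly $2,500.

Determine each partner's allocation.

Bergstrom: $600; Sato: $1,615; Haddad: $285

Profit-interest units total: 40.
Proportional shares (ignoring caps): Bergstrom 1,250.00; Sato 1,062.50; Haddad 187.50.
Cap binds for Bergstrom ($600); residual $1,900 reallocated over remaining profit-interest units 20.
Remaining shares: Sato 1,615.00 → $1,615; Haddad 285.00 → $285.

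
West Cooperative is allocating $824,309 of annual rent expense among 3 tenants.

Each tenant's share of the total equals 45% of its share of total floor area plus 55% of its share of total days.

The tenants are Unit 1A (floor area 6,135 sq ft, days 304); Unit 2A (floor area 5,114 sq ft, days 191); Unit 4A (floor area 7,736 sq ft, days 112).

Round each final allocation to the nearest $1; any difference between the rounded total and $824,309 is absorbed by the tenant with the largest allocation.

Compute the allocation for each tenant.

Unit 1A: $346,928 · Unit 2A: $242,578 · Unit 4A: $234,803

Totals — floor area 18,985, days 607.
Composite weights (45% floor area + 55% days): Unit 1A 0.4209; Unit 2A 0.2943; Unit 4A 0.2848.
Proportional shares: Unit 1A 346,927.33; Unit 2A 242,578.48; Unit 4A 234,803.20.
After rounding ($1): Unit 1A $346,927; Unit 2A $242,578; Unit 4A $234,803. Sum = $824,308.
Difference $824,309 − $824,308 = +$1 applied to largest allocation (Unit 1A): Unit 1A becomes $346,928.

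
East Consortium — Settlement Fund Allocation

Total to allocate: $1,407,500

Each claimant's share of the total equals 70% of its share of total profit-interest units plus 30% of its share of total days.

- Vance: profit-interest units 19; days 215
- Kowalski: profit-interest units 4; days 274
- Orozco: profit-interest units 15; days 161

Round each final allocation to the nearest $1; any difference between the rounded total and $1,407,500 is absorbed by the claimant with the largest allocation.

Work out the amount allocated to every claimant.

Vance: $632,292 · Kowalski: $281,705 · Orozco: $493,503

Profit-interest units total 38; days total 650.
Combined weights (70% profit-interest units + 30% days): Vance 0.4492; Kowalski 0.2001; Orozco 0.3506.
Raw shares: Vance 632,292.31; Kowalski 281,705.14; Orozco 493,502.55.
Rounded to nearest $1: Vance $632,292; Kowalski $281,705; Orozco $493,503. Sum = $1,407,500.
Rounded total matches; no reconciliation needed.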